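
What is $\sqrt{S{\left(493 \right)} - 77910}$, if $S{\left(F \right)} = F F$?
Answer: $\sqrt{165139} \approx 406.37$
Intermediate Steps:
$S{\left(F \right)} = F^{2}$
$\sqrt{S{\left(493 \right)} - 77910} = \sqrt{493^{2} - 77910} = \sqrt{243049 - 77910} = \sqrt{165139}$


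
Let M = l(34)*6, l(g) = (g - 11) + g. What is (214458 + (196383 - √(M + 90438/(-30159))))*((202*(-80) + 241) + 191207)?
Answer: 72015497208 - 350576*√951678415/3351 ≈ 7.2012e+10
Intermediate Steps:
l(g) = -11 + 2*g (l(g) = (-11 + g) + g = -11 + 2*g)
M = 342 (M = (-11 + 2*34)*6 = (-11 + 68)*6 = 57*6 = 342)
(214458 + (196383 - √(M + 90438/(-30159))))*((202*(-80) + 241) + 191207) = (214458 + (196383 - √(342 + 90438/(-30159))))*((202*(-80) + 241) + 191207) = (214458 + (196383 - √(342 + 90438*(-1/30159))))*((-16160 + 241) + 191207) = (214458 + (196383 - √(342 - 30146/10053)))*(-15919 + 191207) = (214458 + (196383 - √(3407980/10053)))*175288 = (214458 + (196383 - 2*√951678415/3351))*175288 = (410841 - 2*√951678415/3351)*175288 = 72015497208 - 350576*√951678415/3351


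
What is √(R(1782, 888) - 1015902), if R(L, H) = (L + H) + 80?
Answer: 4*I*√63322 ≈ 1006.6*I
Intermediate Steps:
R(L, H) = 80 + H + L (R(L, H) = (H + L) + 80 = 80 + H + L)
√(R(1782, 888) - 1015902) = √((80 + 888 + 1782) - 1015902) = √(2750 - 1015902) = √(-1013152) = 4*I*√63322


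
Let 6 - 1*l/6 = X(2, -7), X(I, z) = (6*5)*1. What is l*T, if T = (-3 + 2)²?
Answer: -144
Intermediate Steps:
X(I, z) = 30 (X(I, z) = 30*1 = 30)
T = 1 (T = (-1)² = 1)
l = -144 (l = 36 - 6*30 = 36 - 180 = -144)
l*T = -144*1 = -144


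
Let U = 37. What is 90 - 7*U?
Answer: -169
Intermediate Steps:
90 - 7*U = 90 - 7*37 = 90 - 259 = -169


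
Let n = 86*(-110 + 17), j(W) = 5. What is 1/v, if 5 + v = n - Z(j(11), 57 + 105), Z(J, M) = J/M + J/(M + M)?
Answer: -108/864329 ≈ -0.00012495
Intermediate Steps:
n = -7998 (n = 86*(-93) = -7998)
Z(J, M) = 3*J/(2*M) (Z(J, M) = J/M + J/((2*M)) = J/M + J*(1/(2*M)) = J/M + J/(2*M) = 3*J/(2*M))
v = -864329/108 (v = -5 + (-7998 - 3*5/(2*(57 + 105))) = -5 + (-7998 - 3*5/(2*162)) = -5 + (-7998 - 1*5/108) = -5 + (-7998 - 5/108) = -5 - 863789/108 = -864329/108 ≈ -8003.0)
1/v = 1/(-864329/108) = -108/864329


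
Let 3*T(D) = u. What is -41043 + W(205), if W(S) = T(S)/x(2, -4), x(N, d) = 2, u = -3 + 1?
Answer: -123130/3 ≈ -41043.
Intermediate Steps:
u = -2
T(D) = -⅔ (T(D) = (⅓)*(-2) = -⅔)
W(S) = -⅓ (W(S) = -⅔/2 = -⅔*½ = -⅓)
-41043 + W(205) = -41043 - ⅓ = -123130/3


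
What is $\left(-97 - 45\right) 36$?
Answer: $-5112$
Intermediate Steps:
$\left(-97 - 45\right) 36 = \left(-142\right) 36 = -5112$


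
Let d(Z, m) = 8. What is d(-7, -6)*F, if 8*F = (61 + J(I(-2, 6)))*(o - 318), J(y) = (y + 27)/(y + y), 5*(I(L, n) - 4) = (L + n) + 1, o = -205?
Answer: -167883/5 ≈ -33577.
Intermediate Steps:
I(L, n) = 21/5 + L/5 + n/5 (I(L, n) = 4 + ((L + n) + 1)/5 = 4 + (1 + L + n)/5 = 4 + (1/5 + L/5 + n/5) = 21/5 + L/5 + n/5)
J(y) = (27 + y)/(2*y) (J(y) = (27 + y)/((2*y)) = (27 + y)*(1/(2*y)) = (27 + y)/(2*y))
F = -167883/40 (F = ((61 + (27 + (21/5 + (1/5)*(-2) + (1/5)*6))/(2*(21/5 + (1/5)*(-2) + (1/5)*6)))*(-205 - 318))/8 = ((61 + (27 + (21/5 - 2/5 + 6/5))/(2*(21/5 - 2/5 + 6/5)))*(-523))/8 = ((61 + (1/2)*(27 + 5)/5)*(-523))/8 = ((61 + (1/2)*(1/5)*32)*(-523))/8 = ((61 + 16/5)*(-523))/8 = ((321/5)*(-523))/8 = (1/8)*(-167883/5) = -167883/40 ≈ -4197.1)
d(-7, -6)*F = 8*(-167883/40) = -167883/5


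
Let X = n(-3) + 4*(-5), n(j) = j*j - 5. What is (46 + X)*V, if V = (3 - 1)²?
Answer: 120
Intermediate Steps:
n(j) = -5 + j² (n(j) = j² - 5 = -5 + j²)
V = 4 (V = 2² = 4)
X = -16 (X = (-5 + (-3)²) + 4*(-5) = (-5 + 9) - 20 = 4 - 20 = -16)
(46 + X)*V = (46 - 16)*4 = 30*4 = 120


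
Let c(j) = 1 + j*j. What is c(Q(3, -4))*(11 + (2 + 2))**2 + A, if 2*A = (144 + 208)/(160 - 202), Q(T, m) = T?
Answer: 47162/21 ≈ 2245.8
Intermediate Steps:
A = -88/21 (A = ((144 + 208)/(160 - 202))/2 = (352/(-42))/2 = (352*(-1/42))/2 = (1/2)*(-176/21) = -88/21 ≈ -4.1905)
c(j) = 1 + j**2
c(Q(3, -4))*(11 + (2 + 2))**2 + A = (1 + 3**2)*(11 + (2 + 2))**2 - 88/21 = (1 + 9)*(11 + 4)**2 - 88/21 = 10*15**2 - 88/21 = 10*225 - 88/21 = 2250 - 88/21 = 47162/21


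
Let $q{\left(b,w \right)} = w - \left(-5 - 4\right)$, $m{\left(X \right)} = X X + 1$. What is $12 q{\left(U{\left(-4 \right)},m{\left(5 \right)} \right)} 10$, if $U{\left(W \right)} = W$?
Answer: $4200$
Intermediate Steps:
$m{\left(X \right)} = 1 + X^{2}$ ($m{\left(X \right)} = X^{2} + 1 = 1 + X^{2}$)
$q{\left(b,w \right)} = 9 + w$ ($q{\left(b,w \right)} = w - -9 = w + 9 = 9 + w$)
$12 q{\left(U{\left(-4 \right)},m{\left(5 \right)} \right)} 10 = 12 \left(9 + \left(1 + 5^{2}\right)\right) 10 = 12 \left(9 + \left(1 + 25\right)\right) 10 = 12 \left(9 + 26\right) 10 = 12 \cdot 35 \cdot 10 = 420 \cdot 10 = 4200$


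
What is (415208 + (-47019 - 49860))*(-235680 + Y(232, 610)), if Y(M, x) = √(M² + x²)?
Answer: -75023778720 + 636658*√106481 ≈ -7.4816e+10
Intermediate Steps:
(415208 + (-47019 - 49860))*(-235680 + Y(232, 610)) = (415208 + (-47019 - 49860))*(-235680 + √(232² + 610²)) = (415208 - 96879)*(-235680 + √(53824 + 372100)) = 318329*(-235680 + √425924) = 318329*(-235680 + 2*√106481) = -75023778720 + 636658*√106481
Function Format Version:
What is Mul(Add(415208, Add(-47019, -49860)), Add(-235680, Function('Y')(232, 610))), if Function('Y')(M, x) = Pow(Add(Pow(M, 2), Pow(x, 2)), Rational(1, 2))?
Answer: Add(-75023778720, Mul(636658, Pow(106481, Rational(1, 2)))) ≈ -7.4816e+10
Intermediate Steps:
Mul(Add(415208, Add(-47019, -49860)), Add(-235680, Function('Y')(232, 610))) = Mul(Add(415208, Add(-47019, -49860)), Add(-235680, Pow(Add(Pow(232, 2), Pow(610, 2)), Rational(1, 2)))) = Mul(Add(415208, -96879), Add(-235680, Pow(Add(53824, 372100), Rational(1, 2)))) = Mul(318329, Add(-235680, Pow(425924, Rational(1, 2)))) = Mul(318329, Add(-235680, Mul(2, Pow(106481, Rational(1, 2))))) = Add(-75023778720, Mul(636658, Pow(106481, Rational(1, 2))))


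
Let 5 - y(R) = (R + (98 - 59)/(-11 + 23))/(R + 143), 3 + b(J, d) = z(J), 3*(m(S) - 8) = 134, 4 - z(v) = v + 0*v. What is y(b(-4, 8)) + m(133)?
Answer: 102317/1776 ≈ 57.611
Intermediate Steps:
z(v) = 4 - v (z(v) = 4 - (v + 0*v) = 4 - (v + 0) = 4 - v)
m(S) = 158/3 (m(S) = 8 + (⅓)*134 = 8 + 134/3 = 158/3)
b(J, d) = 1 - J (b(J, d) = -3 + (4 - J) = 1 - J)
y(R) = 5 - (13/4 + R)/(143 + R) (y(R) = 5 - (R + (98 - 59)/(-11 + 23))/(R + 143) = 5 - (R + 39/12)/(143 + R) = 5 - (R + 39*(1/12))/(143 + R) = 5 - (R + 13/4)/(143 + R) = 5 - (13/4 + R)/(143 + R))
y(b(-4, 8)) + m(133) = (2847 + 16*(1 - 1*(-4)))/(4*(143 + (1 - 1*(-4)))) + 158/3 = (2847 + 16*(1 + 4))/(4*(143 + (1 + 4))) + 158/3 = (2847 + 16*5)/(4*(143 + 5)) + 158/3 = (¼)*(2847 + 80)/148 + 158/3 = (¼)*(1/148)*2927 + 158/3 = 2927/592 + 158/3 = 102317/1776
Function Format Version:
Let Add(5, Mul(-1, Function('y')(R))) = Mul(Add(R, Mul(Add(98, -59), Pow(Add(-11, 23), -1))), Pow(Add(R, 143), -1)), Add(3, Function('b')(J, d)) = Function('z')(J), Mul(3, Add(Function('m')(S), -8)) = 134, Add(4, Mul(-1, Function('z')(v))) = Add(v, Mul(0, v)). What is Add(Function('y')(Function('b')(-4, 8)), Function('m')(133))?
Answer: Rational(102317, 1776) ≈ 57.611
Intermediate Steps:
Function('z')(v) = Add(4, Mul(-1, v)) (Function('z')(v) = Add(4, Mul(-1, Add(v, Mul(0, v)))) = Add(4, Mul(-1, Add(v, 0))) = Add(4, Mul(-1, v)))
Function('m')(S) = Rational(158, 3) (Function('m')(S) = Add(8, Mul(Rational(1, 3), 134)) = Add(8, Rational(134, 3)) = Rational(158, 3))
Function('b')(J, d) = Add(1, Mul(-1, J)) (Function('b')(J, d) = Add(-3, Add(4, Mul(-1, J))) = Add(1, Mul(-1, J)))
Function('y')(R) = Add(5, Mul(-1, Pow(Add(143, R), -1), Add(Rational(13, 4), R))) (Function('y')(R) = Add(5, Mul(-1, Mul(Add(R, Mul(Add(98, -59), Pow(Add(-11, 23), -1))), Pow(Add(R, 143), -1)))) = Add(5, Mul(-1, Mul(Add(R, Mul(39, Pow(12, -1))), Pow(Add(143, R), -1)))) = Add(5, Mul(-1, Mul(Add(R, Mul(39, Rational(1, 12))), Pow(Add(143, R), -1)))) = Add(5, Mul(-1, Mul(Add(R, Rational(13, 4)), Pow(Add(143, R), -1)))) = Add(5, Mul(-1, Mul(Add(Rational(13, 4), R), Pow(Add(143, R), -1)))) = Add(5, Mul(-1, Mul(Pow(Add(143, R), -1), Add(Rational(13, 4), R)))) = Add(5, Mul(-1, Pow(Add(143, R), -1), Add(Rational(13, 4), R))))
Add(Function('y')(Function('b')(-4, 8)), Function('m')(133)) = Add(Mul(Rational(1, 4), Pow(Add(143, Add(1, Mul(-1, -4))), -1), Add(2847, Mul(16, Add(1, Mul(-1, -4))))), Rational(158, 3)) = Add(Mul(Rational(1, 4), Pow(Add(143, Add(1, 4)), -1), Add(2847, Mul(16, Add(1, 4)))), Rational(158, 3)) = Add(Mul(Rational(1, 4), Pow(Add(143, 5), -1), Add(2847, Mul(16, 5))), Rational(158, 3)) = Add(Mul(Rational(1, 4), Pow(148, -1), Add(2847, 80)), Rational(158, 3)) = Add(Mul(Rational(1, 4), Rational(1, 148), 2927), Rational(158, 3)) = Add(Rational(2927, 592), Rational(158, 3)) = Rational(102317, 1776)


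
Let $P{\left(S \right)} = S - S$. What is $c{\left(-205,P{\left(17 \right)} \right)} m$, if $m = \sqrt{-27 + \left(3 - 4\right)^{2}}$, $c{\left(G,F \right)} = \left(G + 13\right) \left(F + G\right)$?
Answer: $39360 i \sqrt{26} \approx 2.007 \cdot 10^{5} i$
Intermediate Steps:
$P{\left(S \right)} = 0$
$c{\left(G,F \right)} = \left(13 + G\right) \left(F + G\right)$
$m = i \sqrt{26}$ ($m = \sqrt{-27 + \left(-1\right)^{2}} = \sqrt{-27 + 1} = \sqrt{-26} = i \sqrt{26} \approx 5.099 i$)
$c{\left(-205,P{\left(17 \right)} \right)} m = \left(\left(-205\right)^{2} + 13 \cdot 0 + 13 \left(-205\right) + 0 \left(-205\right)\right) i \sqrt{26} = \left(42025 + 0 - 2665 + 0\right) i \sqrt{26} = 39360 i \sqrt{26}$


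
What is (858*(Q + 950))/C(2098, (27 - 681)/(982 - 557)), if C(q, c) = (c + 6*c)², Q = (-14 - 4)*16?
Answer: 8549523125/1746507 ≈ 4895.2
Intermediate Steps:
Q = -288 (Q = -18*16 = -288)
C(q, c) = 49*c² (C(q, c) = (7*c)² = 49*c²)
(858*(Q + 950))/C(2098, (27 - 681)/(982 - 557)) = (858*(-288 + 950))/((49*((27 - 681)/(982 - 557))²)) = (858*662)/((49*(-654/425)²)) = 567996/((49*(-654*1/425)²)) = 567996/((49*(-654/425)²)) = 567996/((49*(427716/180625))) = 567996/(20958084/180625) = 567996*(180625/20958084) = 8549523125/1746507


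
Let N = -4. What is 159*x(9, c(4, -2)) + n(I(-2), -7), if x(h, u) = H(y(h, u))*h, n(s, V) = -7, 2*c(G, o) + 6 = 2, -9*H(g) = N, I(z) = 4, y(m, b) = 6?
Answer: 629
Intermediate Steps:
H(g) = 4/9 (H(g) = -1/9*(-4) = 4/9)
c(G, o) = -2 (c(G, o) = -3 + (1/2)*2 = -3 + 1 = -2)
x(h, u) = 4*h/9
159*x(9, c(4, -2)) + n(I(-2), -7) = 159*((4/9)*9) - 7 = 159*4 - 7 = 636 - 7 = 629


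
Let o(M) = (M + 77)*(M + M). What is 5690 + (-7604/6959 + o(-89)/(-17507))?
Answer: 693071614318/121831213 ≈ 5688.8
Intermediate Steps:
o(M) = 2*M*(77 + M) (o(M) = (77 + M)*(2*M) = 2*M*(77 + M))
5690 + (-7604/6959 + o(-89)/(-17507)) = 5690 + (-7604/6959 + (2*(-89)*(77 - 89))/(-17507)) = 5690 + (-7604*1/6959 + (2*(-89)*(-12))*(-1/17507)) = 5690 + (-7604/6959 + 2136*(-1/17507)) = 5690 + (-7604/6959 - 2136/17507) = 5690 - 147987652/121831213 = 693071614318/121831213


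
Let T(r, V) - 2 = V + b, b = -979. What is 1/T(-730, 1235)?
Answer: 1/258 ≈ 0.0038760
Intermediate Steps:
T(r, V) = -977 + V (T(r, V) = 2 + (V - 979) = 2 + (-979 + V) = -977 + V)
1/T(-730, 1235) = 1/(-977 + 1235) = 1/258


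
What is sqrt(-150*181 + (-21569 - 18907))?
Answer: 51*I*sqrt(26) ≈ 260.05*I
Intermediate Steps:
sqrt(-150*181 + (-21569 - 18907)) = sqrt(-27150 - 40476) = sqrt(-67626) = 51*I*sqrt(26)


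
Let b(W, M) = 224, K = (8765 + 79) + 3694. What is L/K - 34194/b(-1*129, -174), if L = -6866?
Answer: -107565589/702128 ≈ -153.20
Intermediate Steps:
K = 12538 (K = 8844 + 3694 = 12538)
L/K - 34194/b(-1*129, -174) = -6866/12538 - 34194/224 = -6866*1/12538 - 34194*1/224 = -3433/6269 - 17097/112 = -107565589/702128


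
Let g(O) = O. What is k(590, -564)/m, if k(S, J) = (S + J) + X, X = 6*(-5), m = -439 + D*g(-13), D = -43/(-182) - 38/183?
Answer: 10248/1125671 ≈ 0.0091039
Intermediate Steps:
D = 953/33306 (D = -43*(-1/182) - 38*1/183 = 43/182 - 38/183 = 953/33306 ≈ 0.028613)
m = -1125671/2562 (m = -439 + (953/33306)*(-13) = -439 - 953/2562 = -1125671/2562 ≈ -439.37)
X = -30
k(S, J) = -30 + J + S (k(S, J) = (S + J) - 30 = (J + S) - 30 = -30 + J + S)
k(590, -564)/m = (-30 - 564 + 590)/(-1125671/2562) = -4*(-2562/1125671) = 10248/1125671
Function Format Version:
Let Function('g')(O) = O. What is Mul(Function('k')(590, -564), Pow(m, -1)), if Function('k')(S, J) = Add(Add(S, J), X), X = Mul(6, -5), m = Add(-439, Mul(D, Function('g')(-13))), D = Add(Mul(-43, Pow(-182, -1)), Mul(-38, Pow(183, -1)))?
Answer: Rational(10248, 1125671) ≈ 0.0091039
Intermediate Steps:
D = Rational(953, 33306) (D = Add(Mul(-43, Rational(-1, 182)), Mul(-38, Rational(1, 183))) = Add(Rational(43, 182), Rational(-38, 183)) = Rational(953, 33306) ≈ 0.028613)
m = Rational(-1125671, 2562) (m = Add(-439, Mul(Rational(953, 33306), -13)) = Add(-439, Rational(-953, 2562)) = Rational(-1125671, 2562) ≈ -439.37)
X = -30
Function('k')(S, J) = Add(-30, J, S) (Function('k')(S, J) = Add(Add(S, J), -30) = Add(Add(J, S), -30) = Add(-30, J, S))
Mul(Function('k')(590, -564), Pow(m, -1)) = Mul(Add(-30, -564, 590), Pow(Rational(-1125671, 2562), -1)) = Mul(-4, Rational(-2562, 1125671)) = Rational(10248, 1125671)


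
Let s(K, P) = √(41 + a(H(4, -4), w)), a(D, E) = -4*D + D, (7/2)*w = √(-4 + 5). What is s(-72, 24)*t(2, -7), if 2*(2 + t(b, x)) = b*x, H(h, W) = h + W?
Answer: -9*√41 ≈ -57.628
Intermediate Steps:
w = 2/7 (w = 2*√(-4 + 5)/7 = 2*√1/7 = (2/7)*1 = 2/7 ≈ 0.28571)
H(h, W) = W + h
t(b, x) = -2 + b*x/2 (t(b, x) = -2 + (b*x)/2 = -2 + b*x/2)
a(D, E) = -3*D
s(K, P) = √41 (s(K, P) = √(41 - 3*(-4 + 4)) = √(41 - 3*0) = √(41 + 0) = √41)
s(-72, 24)*t(2, -7) = √41*(-2 + (½)*2*(-7)) = √41*(-2 - 7) = √41*(-9) = -9*√41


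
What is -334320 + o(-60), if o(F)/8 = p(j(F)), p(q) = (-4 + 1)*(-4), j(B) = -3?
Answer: -334224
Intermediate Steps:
p(q) = 12 (p(q) = -3*(-4) = 12)
o(F) = 96 (o(F) = 8*12 = 96)
-334320 + o(-60) = -334320 + 96 = -334224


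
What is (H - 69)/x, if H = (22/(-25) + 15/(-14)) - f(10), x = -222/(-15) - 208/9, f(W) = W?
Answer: 254997/26180 ≈ 9.7401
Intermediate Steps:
x = -374/45 (x = -222*(-1/15) - 208*1/9 = 74/5 - 208/9 = -374/45 ≈ -8.3111)
H = -4183/350 (H = (22/(-25) + 15/(-14)) - 1*10 = (22*(-1/25) + 15*(-1/14)) - 10 = (-22/25 - 15/14) - 10 = -683/350 - 10 = -4183/350 ≈ -11.951)
(H - 69)/x = (-4183/350 - 69)/(-374/45) = -45/374*(-28333/350) = 254997/26180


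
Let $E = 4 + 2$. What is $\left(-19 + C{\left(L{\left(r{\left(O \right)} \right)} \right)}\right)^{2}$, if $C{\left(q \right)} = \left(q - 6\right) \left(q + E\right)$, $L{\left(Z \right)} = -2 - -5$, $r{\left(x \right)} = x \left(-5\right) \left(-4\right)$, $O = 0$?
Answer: $2116$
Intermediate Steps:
$E = 6$
$r{\left(x \right)} = 20 x$ ($r{\left(x \right)} = - 5 x \left(-4\right) = 20 x$)
$L{\left(Z \right)} = 3$ ($L{\left(Z \right)} = -2 + 5 = 3$)
$C{\left(q \right)} = \left(-6 + q\right) \left(6 + q\right)$ ($C{\left(q \right)} = \left(q - 6\right) \left(q + 6\right) = \left(-6 + q\right) \left(6 + q\right)$)
$\left(-19 + C{\left(L{\left(r{\left(O \right)} \right)} \right)}\right)^{2} = \left(-19 - \left(36 - 3^{2}\right)\right)^{2} = \left(-19 + \left(-36 + 9\right)\right)^{2} = \left(-19 - 27\right)^{2} = \left(-46\right)^{2} = 2116$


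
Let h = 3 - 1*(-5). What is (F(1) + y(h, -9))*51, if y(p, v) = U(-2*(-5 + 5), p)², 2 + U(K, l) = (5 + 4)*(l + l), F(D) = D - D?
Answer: 1028364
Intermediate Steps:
F(D) = 0
U(K, l) = -2 + 18*l (U(K, l) = -2 + (5 + 4)*(l + l) = -2 + 9*(2*l) = -2 + 18*l)
h = 8 (h = 3 + 5 = 8)
y(p, v) = (-2 + 18*p)²
(F(1) + y(h, -9))*51 = (0 + 4*(-1 + 9*8)²)*51 = (0 + 4*(-1 + 72)²)*51 = (0 + 4*71²)*51 = (0 + 4*5041)*51 = (0 + 20164)*51 = 20164*51 = 1028364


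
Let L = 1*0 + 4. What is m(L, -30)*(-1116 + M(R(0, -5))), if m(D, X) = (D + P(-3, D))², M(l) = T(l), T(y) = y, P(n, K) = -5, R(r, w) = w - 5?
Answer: -1126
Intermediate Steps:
R(r, w) = -5 + w
M(l) = l
L = 4 (L = 0 + 4 = 4)
m(D, X) = (-5 + D)² (m(D, X) = (D - 5)² = (-5 + D)²)
m(L, -30)*(-1116 + M(R(0, -5))) = (-5 + 4)²*(-1116 + (-5 - 5)) = (-1)²*(-1116 - 10) = 1*(-1126) = -1126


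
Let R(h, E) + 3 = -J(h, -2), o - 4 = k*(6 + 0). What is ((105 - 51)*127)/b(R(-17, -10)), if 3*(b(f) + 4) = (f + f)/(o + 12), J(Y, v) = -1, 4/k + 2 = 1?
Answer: -41148/23 ≈ -1789.0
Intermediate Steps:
k = -4 (k = 4/(-2 + 1) = 4/(-1) = 4*(-1) = -4)
o = -20 (o = 4 - 4*(6 + 0) = 4 - 4*6 = 4 - 24 = -20)
R(h, E) = -2 (R(h, E) = -3 - 1*(-1) = -3 + 1 = -2)
b(f) = -4 - f/12 (b(f) = -4 + ((f + f)/(-20 + 12))/3 = -4 + ((2*f)/(-8))/3 = -4 + ((2*f)*(-1/8))/3 = -4 + (-f/4)/3 = -4 - f/12)
((105 - 51)*127)/b(R(-17, -10)) = ((105 - 51)*127)/(-4 - 1/12*(-2)) = (54*127)/(-4 + 1/6) = 6858/(-23/6) = 6858*(-6/23) = -41148/23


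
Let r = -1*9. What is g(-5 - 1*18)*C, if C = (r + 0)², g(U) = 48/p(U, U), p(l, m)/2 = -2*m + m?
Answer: 1944/23 ≈ 84.522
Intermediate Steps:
p(l, m) = -2*m (p(l, m) = 2*(-2*m + m) = 2*(-m) = -2*m)
r = -9
g(U) = -24/U (g(U) = 48/((-2*U)) = 48*(-1/(2*U)) = -24/U)
C = 81 (C = (-9 + 0)² = (-9)² = 81)
g(-5 - 1*18)*C = -24/(-5 - 1*18)*81 = -24/(-5 - 18)*81 = -24/(-23)*81 = -24*(-1/23)*81 = (24/23)*81 = 1944/23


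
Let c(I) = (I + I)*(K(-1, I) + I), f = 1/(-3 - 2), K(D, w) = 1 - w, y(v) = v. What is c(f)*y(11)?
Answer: -22/5 ≈ -4.4000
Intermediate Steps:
f = -⅕ (f = 1/(-5) = -⅕ ≈ -0.20000)
c(I) = 2*I (c(I) = (I + I)*((1 - I) + I) = (2*I)*1 = 2*I)
c(f)*y(11) = (2*(-⅕))*11 = -⅖*11 = -22/5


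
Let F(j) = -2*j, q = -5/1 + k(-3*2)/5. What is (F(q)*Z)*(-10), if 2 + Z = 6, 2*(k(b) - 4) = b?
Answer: -384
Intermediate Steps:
k(b) = 4 + b/2
Z = 4 (Z = -2 + 6 = 4)
q = -24/5 (q = -5/1 + (4 + (-3*2)/2)/5 = -5*1 + (4 + (1/2)*(-6))*(1/5) = -5 + (4 - 3)*(1/5) = -5 + 1*(1/5) = -5 + 1/5 = -24/5 ≈ -4.8000)
(F(q)*Z)*(-10) = (-2*(-24/5)*4)*(-10) = ((48/5)*4)*(-10) = (192/5)*(-10) = -384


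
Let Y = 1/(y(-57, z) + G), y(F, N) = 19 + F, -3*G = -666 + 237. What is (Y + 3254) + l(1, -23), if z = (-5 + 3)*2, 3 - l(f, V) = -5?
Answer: 342511/105 ≈ 3262.0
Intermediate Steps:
l(f, V) = 8 (l(f, V) = 3 - 1*(-5) = 3 + 5 = 8)
z = -4 (z = -2*2 = -4)
G = 143 (G = -(-666 + 237)/3 = -⅓*(-429) = 143)
Y = 1/105 (Y = 1/((19 - 57) + 143) = 1/(-38 + 143) = 1/105 ≈ 0.0095238)
(Y + 3254) + l(1, -23) = (1/105 + 3254) + 8 = 341671/105 + 8 = 342511/105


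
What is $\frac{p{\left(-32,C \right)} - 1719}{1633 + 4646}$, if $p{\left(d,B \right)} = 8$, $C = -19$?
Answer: $- \frac{1711}{6279} \approx -0.2725$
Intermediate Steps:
$\frac{p{\left(-32,C \right)} - 1719}{1633 + 4646} = \frac{8 - 1719}{1633 + 4646} = - \frac{1711}{6279}$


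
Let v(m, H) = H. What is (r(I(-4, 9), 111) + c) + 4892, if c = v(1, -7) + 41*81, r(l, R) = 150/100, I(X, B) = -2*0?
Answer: 16415/2 ≈ 8207.5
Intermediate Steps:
I(X, B) = 0
r(l, R) = 3/2 (r(l, R) = 150*(1/100) = 3/2)
c = 3314 (c = -7 + 41*81 = -7 + 3321 = 3314)
(r(I(-4, 9), 111) + c) + 4892 = (3/2 + 3314) + 4892 = 6631/2 + 4892 = 16415/2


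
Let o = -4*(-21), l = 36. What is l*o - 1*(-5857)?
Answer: 8881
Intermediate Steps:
o = 84
l*o - 1*(-5857) = 36*84 - 1*(-5857) = 3024 + 5857 = 8881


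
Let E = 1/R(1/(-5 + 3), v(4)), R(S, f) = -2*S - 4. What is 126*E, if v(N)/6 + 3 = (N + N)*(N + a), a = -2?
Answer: -42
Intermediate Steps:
v(N) = -18 + 12*N*(-2 + N) (v(N) = -18 + 6*((N + N)*(N - 2)) = -18 + 6*((2*N)*(-2 + N)) = -18 + 6*(2*N*(-2 + N)) = -18 + 12*N*(-2 + N))
R(S, f) = -4 - 2*S
E = -1/3 (E = 1/(-4 - 2/(-5 + 3)) = 1/(-4 - 2/(-2)) = 1/(-4 - 2*(-1/2)) = 1/(-4 + 1) = 1/(-3) = -1/3 ≈ -0.33333)
126*E = 126*(-1/3) = -42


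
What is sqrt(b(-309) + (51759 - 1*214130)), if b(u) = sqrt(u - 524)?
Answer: sqrt(-162371 + 7*I*sqrt(17)) ≈ 0.036 + 402.95*I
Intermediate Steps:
b(u) = sqrt(-524 + u)
sqrt(b(-309) + (51759 - 1*214130)) = sqrt(sqrt(-524 - 309) + (51759 - 1*214130)) = sqrt(sqrt(-833) + (51759 - 214130)) = sqrt(7*I*sqrt(17) - 162371) = sqrt(-162371 + 7*I*sqrt(17))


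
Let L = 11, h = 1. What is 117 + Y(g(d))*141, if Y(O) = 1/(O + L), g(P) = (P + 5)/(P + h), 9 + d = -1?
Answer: 13437/104 ≈ 129.20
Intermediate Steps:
d = -10 (d = -9 - 1 = -10)
g(P) = (5 + P)/(1 + P) (g(P) = (P + 5)/(P + 1) = (5 + P)/(1 + P))
Y(O) = 1/(11 + O) (Y(O) = 1/(O + 11) = 1/(11 + O))
117 + Y(g(d))*141 = 117 + 141/(11 + (5 - 10)/(1 - 10)) = 117 + 141/(11 - 5/(-9)) = 117 + 141/(11 - ⅑*(-5)) = 117 + 141/(11 + 5/9) = 117 + 141/(104/9) = 117 + (9/104)*141 = 117 + 1269/104 = 13437/104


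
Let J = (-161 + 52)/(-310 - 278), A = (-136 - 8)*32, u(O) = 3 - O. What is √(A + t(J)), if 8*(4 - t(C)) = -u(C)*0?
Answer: 2*I*√1151 ≈ 67.853*I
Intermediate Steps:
A = -4608 (A = -144*32 = -4608)
J = 109/588 (J = -109/(-588) = -109*(-1/588) = 109/588 ≈ 0.18537)
t(C) = 4 (t(C) = 4 - (-(3 - C))*0/8 = 4 - (-3 + C)*0/8 = 4 - ⅛*0 = 4 + 0 = 4)
√(A + t(J)) = √(-4608 + 4) = √(-4604) = 2*I*√1151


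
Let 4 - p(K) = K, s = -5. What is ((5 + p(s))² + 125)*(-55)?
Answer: -17655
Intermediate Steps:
p(K) = 4 - K
((5 + p(s))² + 125)*(-55) = ((5 + (4 - 1*(-5)))² + 125)*(-55) = ((5 + (4 + 5))² + 125)*(-55) = ((5 + 9)² + 125)*(-55) = (14² + 125)*(-55) = (196 + 125)*(-55) = 321*(-55) = -17655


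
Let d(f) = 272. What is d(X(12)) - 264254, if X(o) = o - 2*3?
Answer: -263982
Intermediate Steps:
X(o) = -6 + o (X(o) = o - 6 = -6 + o)
d(X(12)) - 264254 = 272 - 264254 = -263982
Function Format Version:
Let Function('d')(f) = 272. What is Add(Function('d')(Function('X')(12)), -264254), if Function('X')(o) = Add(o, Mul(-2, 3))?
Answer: -263982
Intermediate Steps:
Function('X')(o) = Add(-6, o) (Function('X')(o) = Add(o, -6) = Add(-6, o))
Add(Function('d')(Function('X')(12)), -264254) = Add(272, -264254) = -263982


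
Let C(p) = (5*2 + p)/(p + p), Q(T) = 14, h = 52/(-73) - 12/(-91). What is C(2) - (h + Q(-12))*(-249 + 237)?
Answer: 1089681/6643 ≈ 164.03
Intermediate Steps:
h = -3856/6643 (h = 52*(-1/73) - 12*(-1/91) = -52/73 + 12/91 = -3856/6643 ≈ -0.58046)
C(p) = (10 + p)/(2*p) (C(p) = (10 + p)/((2*p)) = (10 + p)*(1/(2*p)) = (10 + p)/(2*p))
C(2) - (h + Q(-12))*(-249 + 237) = (½)*(10 + 2)/2 - (-3856/6643 + 14)*(-249 + 237) = (½)*(½)*12 - 89146*(-12)/6643 = 3 - 1*(-1069752/6643) = 3 + 1069752/6643 = 1089681/6643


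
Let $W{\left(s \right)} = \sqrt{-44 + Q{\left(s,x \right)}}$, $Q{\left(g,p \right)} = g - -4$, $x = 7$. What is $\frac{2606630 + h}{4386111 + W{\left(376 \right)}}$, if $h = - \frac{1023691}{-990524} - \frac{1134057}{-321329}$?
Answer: $\frac{1212979436208905799801419}{2041046537115597428496020} - \frac{829650300374686687 \sqrt{21}}{1530784902836698071372015} \approx 0.59429$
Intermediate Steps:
$Q{\left(g,p \right)} = 4 + g$ ($Q{\left(g,p \right)} = g + 4 = 4 + g$)
$h = \frac{1452252281207}{318284086396}$ ($h = \left(-1023691\right) \left(- \frac{1}{990524}\right) - - \frac{1134057}{321329} = \frac{1023691}{990524} + \frac{1134057}{321329} = \frac{1452252281207}{318284086396} \approx 4.5628$)
$W{\left(s \right)} = \sqrt{-40 + s}$ ($W{\left(s \right)} = \sqrt{-44 + \left(4 + s\right)} = \sqrt{-40 + s}$)
$\frac{2606630 + h}{4386111 + W{\left(376 \right)}} = \frac{2606630 + \frac{1452252281207}{318284086396}}{4386111 + \sqrt{-40 + 376}} = \frac{829650300374686687}{318284086396 \left(4386111 + \sqrt{336}\right)} = \frac{829650300374686687}{318284086396 \left(4386111 + 4 \sqrt{21}\right)}$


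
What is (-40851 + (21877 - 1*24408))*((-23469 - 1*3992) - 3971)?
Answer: 1363583024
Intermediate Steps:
(-40851 + (21877 - 1*24408))*((-23469 - 1*3992) - 3971) = (-40851 + (21877 - 24408))*((-23469 - 3992) - 3971) = (-40851 - 2531)*(-27461 - 3971) = -43382*(-31432) = 1363583024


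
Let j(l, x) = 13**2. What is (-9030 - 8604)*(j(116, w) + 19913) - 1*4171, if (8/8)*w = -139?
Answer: -354130159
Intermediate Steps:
w = -139
j(l, x) = 169
(-9030 - 8604)*(j(116, w) + 19913) - 1*4171 = (-9030 - 8604)*(169 + 19913) - 1*4171 = -17634*20082 - 4171 = -354125988 - 4171 = -354130159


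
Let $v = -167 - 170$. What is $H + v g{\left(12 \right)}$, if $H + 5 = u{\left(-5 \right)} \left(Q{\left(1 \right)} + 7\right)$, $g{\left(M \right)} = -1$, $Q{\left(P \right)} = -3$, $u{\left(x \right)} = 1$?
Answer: $336$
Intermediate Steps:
$v = -337$
$H = -1$ ($H = -5 + 1 \left(-3 + 7\right) = -5 + 1 \cdot 4 = -5 + 4 = -1$)
$H + v g{\left(12 \right)} = -1 - -337 = -1 + 337 = 336$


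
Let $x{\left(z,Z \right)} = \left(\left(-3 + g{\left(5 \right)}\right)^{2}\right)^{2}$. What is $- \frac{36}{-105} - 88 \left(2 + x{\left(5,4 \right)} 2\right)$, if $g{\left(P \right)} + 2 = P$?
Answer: $- \frac{6148}{35} \approx -175.66$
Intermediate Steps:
$g{\left(P \right)} = -2 + P$
$x{\left(z,Z \right)} = 0$ ($x{\left(z,Z \right)} = \left(\left(-3 + \left(-2 + 5\right)\right)^{2}\right)^{2} = \left(\left(-3 + 3\right)^{2}\right)^{2} = \left(0^{2}\right)^{2} = 0^{2} = 0$)
$- \frac{36}{-105} - 88 \left(2 + x{\left(5,4 \right)} 2\right) = - \frac{36}{-105} - 88 \left(2 + 0 \cdot 2\right) = \left(-36\right) \left(- \frac{1}{105}\right) - 88 \left(2 + 0\right) = \frac{12}{35} - 176 = - \frac{6148}{35}$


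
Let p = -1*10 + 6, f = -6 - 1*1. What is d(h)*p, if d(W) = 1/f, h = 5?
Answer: 4/7 ≈ 0.57143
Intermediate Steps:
f = -7 (f = -6 - 1 = -7)
d(W) = -⅐ (d(W) = 1/(-7) = -⅐)
p = -4 (p = -10 + 6 = -4)
d(h)*p = -⅐*(-4) = 4/7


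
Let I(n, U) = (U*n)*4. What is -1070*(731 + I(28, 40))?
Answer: -5575770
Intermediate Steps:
I(n, U) = 4*U*n
-1070*(731 + I(28, 40)) = -1070*(731 + 4*40*28) = -1070*(731 + 4480) = -1070*5211 = -5575770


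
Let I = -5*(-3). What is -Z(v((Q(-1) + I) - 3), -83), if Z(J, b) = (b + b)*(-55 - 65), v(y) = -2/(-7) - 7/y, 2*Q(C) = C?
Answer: -19920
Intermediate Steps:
Q(C) = C/2
I = 15
v(y) = 2/7 - 7/y (v(y) = -2*(-1/7) - 7/y = 2/7 - 7/y)
Z(J, b) = -240*b (Z(J, b) = (2*b)*(-120) = -240*b)
-Z(v((Q(-1) + I) - 3), -83) = -(-240)*(-83) = -1*19920 = -19920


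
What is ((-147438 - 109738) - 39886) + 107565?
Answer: -189497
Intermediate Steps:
((-147438 - 109738) - 39886) + 107565 = (-257176 - 39886) + 107565 = -297062 + 107565 = -189497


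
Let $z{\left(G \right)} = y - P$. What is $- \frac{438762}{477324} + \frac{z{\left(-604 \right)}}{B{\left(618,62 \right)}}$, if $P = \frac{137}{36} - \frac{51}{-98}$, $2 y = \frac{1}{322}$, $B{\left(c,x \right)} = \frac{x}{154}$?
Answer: $- \frac{6944767048}{595581021} \approx -11.66$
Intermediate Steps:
$B{\left(c,x \right)} = \frac{x}{154}$ ($B{\left(c,x \right)} = x \frac{1}{154} = \frac{x}{154}$)
$y = \frac{1}{644}$ ($y = \frac{1}{2 \cdot 322} = \frac{1}{2} \cdot \frac{1}{322} = \frac{1}{644} \approx 0.0015528$)
$P = \frac{7631}{1764}$ ($P = 137 \cdot \frac{1}{36} - - \frac{51}{98} = \frac{137}{36} + \frac{51}{98} = \frac{7631}{1764} \approx 4.326$)
$z{\left(G \right)} = - \frac{87725}{20286}$ ($z{\left(G \right)} = \frac{1}{644} - \frac{7631}{1764} = - \frac{87725}{20286}$)
$- \frac{438762}{477324} + \frac{z{\left(-604 \right)}}{B{\left(618,62 \right)}} = - \frac{438762}{477324} - \frac{87725}{20286 \cdot \frac{1}{154} \cdot 62} = \left(-438762\right) \frac{1}{477324} - \frac{87725}{20286 \cdot \frac{31}{77}} = - \frac{73127}{79554} - \frac{964975}{89838} = - \frac{6944767048}{595581021}$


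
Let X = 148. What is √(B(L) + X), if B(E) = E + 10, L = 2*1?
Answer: 4*√10 ≈ 12.649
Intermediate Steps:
L = 2
B(E) = 10 + E
√(B(L) + X) = √((10 + 2) + 148) = √(12 + 148) = √160 = 4*√10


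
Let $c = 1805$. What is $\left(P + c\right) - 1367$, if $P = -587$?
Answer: $-149$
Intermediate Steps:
$\left(P + c\right) - 1367 = \left(-587 + 1805\right) - 1367 = 1218 - 1367 = -149$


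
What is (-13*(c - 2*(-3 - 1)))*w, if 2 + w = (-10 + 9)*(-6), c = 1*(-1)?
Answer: -364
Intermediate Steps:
c = -1
w = 4 (w = -2 + (-10 + 9)*(-6) = -2 - 1*(-6) = -2 + 6 = 4)
(-13*(c - 2*(-3 - 1)))*w = -13*(-1 - 2*(-3 - 1))*4 = -13*(-1 - 2*(-4))*4 = -13*(-1 + 8)*4 = -13*7*4 = -91*4 = -364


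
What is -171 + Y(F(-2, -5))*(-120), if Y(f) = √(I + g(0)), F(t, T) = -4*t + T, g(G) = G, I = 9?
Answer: -531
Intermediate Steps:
F(t, T) = T - 4*t
Y(f) = 3 (Y(f) = √(9 + 0) = √9 = 3)
-171 + Y(F(-2, -5))*(-120) = -171 + 3*(-120) = -171 - 360 = -531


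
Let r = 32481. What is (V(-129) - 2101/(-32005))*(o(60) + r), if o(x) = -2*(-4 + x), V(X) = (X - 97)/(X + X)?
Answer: 125837530186/4128645 ≈ 30479.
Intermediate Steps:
V(X) = (-97 + X)/(2*X) (V(X) = (-97 + X)/((2*X)) = (-97 + X)*(1/(2*X)) = (-97 + X)/(2*X))
o(x) = 8 - 2*x
(V(-129) - 2101/(-32005))*(o(60) + r) = ((1/2)*(-97 - 129)/(-129) - 2101/(-32005))*((8 - 2*60) + 32481) = ((1/2)*(-1/129)*(-226) - 2101*(-1/32005))*((8 - 120) + 32481) = (113/129 + 2101/32005)*(-112 + 32481) = (3887594/4128645)*32369 = 125837530186/4128645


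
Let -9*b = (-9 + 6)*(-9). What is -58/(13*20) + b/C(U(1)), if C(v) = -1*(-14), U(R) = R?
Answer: -199/455 ≈ -0.43736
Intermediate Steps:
b = -3 (b = -(-9 + 6)*(-9)/9 = -(-1)*(-9)/3 = -⅑*27 = -3)
C(v) = 14
-58/(13*20) + b/C(U(1)) = -58/(13*20) - 3/14 = -58/260 - 3*1/14 = -58*1/260 - 3/14 = -29/130 - 3/14 = -199/455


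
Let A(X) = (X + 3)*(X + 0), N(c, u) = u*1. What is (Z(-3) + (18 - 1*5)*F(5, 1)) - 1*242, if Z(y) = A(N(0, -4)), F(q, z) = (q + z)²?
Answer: 230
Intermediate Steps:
N(c, u) = u
A(X) = X*(3 + X) (A(X) = (3 + X)*X = X*(3 + X))
Z(y) = 4 (Z(y) = -4*(3 - 4) = -4*(-1) = 4)
(Z(-3) + (18 - 1*5)*F(5, 1)) - 1*242 = (4 + (18 - 1*5)*(5 + 1)²) - 1*242 = (4 + (18 - 5)*6²) - 242 = (4 + 13*36) - 242 = (4 + 468) - 242 = 472 - 242 = 230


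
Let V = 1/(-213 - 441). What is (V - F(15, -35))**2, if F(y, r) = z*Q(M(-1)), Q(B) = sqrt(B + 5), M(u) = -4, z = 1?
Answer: 429025/427716 ≈ 1.0031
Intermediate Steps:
Q(B) = sqrt(5 + B)
F(y, r) = 1 (F(y, r) = 1*sqrt(5 - 4) = 1*sqrt(1) = 1*1 = 1)
V = -1/654 (V = 1/(-654) = -1/654 ≈ -0.0015291)
(V - F(15, -35))**2 = (-1/654 - 1*1)**2 = (-1/654 - 1)**2 = (-655/654)**2 = 429025/427716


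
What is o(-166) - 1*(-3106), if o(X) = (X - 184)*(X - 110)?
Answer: 99706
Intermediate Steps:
o(X) = (-184 + X)*(-110 + X)
o(-166) - 1*(-3106) = (20240 + (-166)**2 - 294*(-166)) - 1*(-3106) = (20240 + 27556 + 48804) + 3106 = 96600 + 3106 = 99706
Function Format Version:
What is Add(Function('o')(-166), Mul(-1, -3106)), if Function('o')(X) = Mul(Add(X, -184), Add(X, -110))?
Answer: 99706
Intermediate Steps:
Function('o')(X) = Mul(Add(-184, X), Add(-110, X))
Add(Function('o')(-166), Mul(-1, -3106)) = Add(Add(20240, Pow(-166, 2), Mul(-294, -166)), Mul(-1, -3106)) = Add(Add(20240, 27556, 48804), 3106) = Add(96600, 3106) = 99706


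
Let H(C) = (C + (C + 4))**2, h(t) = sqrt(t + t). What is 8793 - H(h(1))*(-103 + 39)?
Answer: 10329 + 1024*sqrt(2) ≈ 11777.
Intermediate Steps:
h(t) = sqrt(2)*sqrt(t) (h(t) = sqrt(2*t) = sqrt(2)*sqrt(t))
H(C) = (4 + 2*C)**2 (H(C) = (C + (4 + C))**2 = (4 + 2*C)**2)
8793 - H(h(1))*(-103 + 39) = 8793 - 4*(2 + sqrt(2)*sqrt(1))**2*(-103 + 39) = 8793 - 4*(2 + sqrt(2)*1)**2*(-64) = 8793 - 4*(2 + sqrt(2))**2*(-64) = 8793 - (-256)*(2 + sqrt(2))**2 = 8793 + 256*(2 + sqrt(2))**2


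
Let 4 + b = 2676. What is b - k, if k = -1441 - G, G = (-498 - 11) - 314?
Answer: 3290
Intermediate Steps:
b = 2672 (b = -4 + 2676 = 2672)
G = -823 (G = -509 - 314 = -823)
k = -618 (k = -1441 - 1*(-823) = -1441 + 823 = -618)
b - k = 2672 - 1*(-618) = 2672 + 618 = 3290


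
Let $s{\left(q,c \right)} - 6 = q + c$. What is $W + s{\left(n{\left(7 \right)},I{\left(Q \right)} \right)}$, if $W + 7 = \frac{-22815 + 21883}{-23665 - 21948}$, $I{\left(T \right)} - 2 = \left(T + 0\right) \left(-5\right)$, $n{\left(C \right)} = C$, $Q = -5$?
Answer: $\frac{1506161}{45613} \approx 33.02$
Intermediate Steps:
$I{\left(T \right)} = 2 - 5 T$ ($I{\left(T \right)} = 2 + \left(T + 0\right) \left(-5\right) = 2 + T \left(-5\right) = 2 - 5 T$)
$s{\left(q,c \right)} = 6 + c + q$ ($s{\left(q,c \right)} = 6 + \left(q + c\right) = 6 + \left(c + q\right) = 6 + c + q$)
$W = - \frac{318359}{45613}$ ($W = -7 + \frac{-22815 + 21883}{-23665 - 21948} = -7 - \frac{932}{-45613} = -7 - - \frac{932}{45613} = -7 + \frac{932}{45613} = - \frac{318359}{45613} \approx -6.9796$)
$W + s{\left(n{\left(7 \right)},I{\left(Q \right)} \right)} = - \frac{318359}{45613} + \left(6 + \left(2 - -25\right) + 7\right) = - \frac{318359}{45613} + \left(6 + \left(2 + 25\right) + 7\right) = - \frac{318359}{45613} + \left(6 + 27 + 7\right) = - \frac{318359}{45613} + 40 = \frac{1506161}{45613}$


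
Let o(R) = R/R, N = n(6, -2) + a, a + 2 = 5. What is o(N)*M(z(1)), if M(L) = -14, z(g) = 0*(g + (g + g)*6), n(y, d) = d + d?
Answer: -14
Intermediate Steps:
n(y, d) = 2*d
a = 3 (a = -2 + 5 = 3)
z(g) = 0 (z(g) = 0*(g + (2*g)*6) = 0*(g + 12*g) = 0*(13*g) = 0)
N = -1 (N = 2*(-2) + 3 = -4 + 3 = -1)
o(R) = 1
o(N)*M(z(1)) = 1*(-14) = -14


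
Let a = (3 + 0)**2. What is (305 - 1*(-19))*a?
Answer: 2916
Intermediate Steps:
a = 9 (a = 3**2 = 9)
(305 - 1*(-19))*a = (305 - 1*(-19))*9 = (305 + 19)*9 = 324*9 = 2916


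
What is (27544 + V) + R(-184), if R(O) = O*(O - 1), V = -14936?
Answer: 46648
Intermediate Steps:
R(O) = O*(-1 + O)
(27544 + V) + R(-184) = (27544 - 14936) - 184*(-1 - 184) = 12608 - 184*(-185) = 12608 + 34040 = 46648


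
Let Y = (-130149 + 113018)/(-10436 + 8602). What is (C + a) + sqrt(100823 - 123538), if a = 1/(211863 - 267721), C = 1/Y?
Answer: 102426441/956903398 + I*sqrt(22715) ≈ 0.10704 + 150.71*I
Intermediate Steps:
Y = 17131/1834 (Y = -17131/(-1834) = -17131*(-1/1834) = 17131/1834 ≈ 9.3408)
C = 1834/17131 (C = 1/(17131/1834) = 1834/17131 ≈ 0.10706)
a = -1/55858 (a = 1/(-55858) = -1/55858 ≈ -1.7903e-5)
(C + a) + sqrt(100823 - 123538) = (1834/17131 - 1/55858) + sqrt(100823 - 123538) = 102426441/956903398 + sqrt(-22715) = 102426441/956903398 + I*sqrt(22715)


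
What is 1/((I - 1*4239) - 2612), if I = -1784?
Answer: -1/8635 ≈ -0.00011581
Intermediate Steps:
1/((I - 1*4239) - 2612) = 1/((-1784 - 1*4239) - 2612) = 1/((-1784 - 4239) - 2612) = 1/(-6023 - 2612) = 1/(-8635) = -1/8635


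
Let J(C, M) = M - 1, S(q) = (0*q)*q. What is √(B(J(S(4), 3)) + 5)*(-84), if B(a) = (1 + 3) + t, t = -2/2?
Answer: -168*√2 ≈ -237.59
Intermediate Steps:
S(q) = 0 (S(q) = 0*q = 0)
t = -1 (t = -2*½ = -1)
J(C, M) = -1 + M
B(a) = 3 (B(a) = (1 + 3) - 1 = 4 - 1 = 3)
√(B(J(S(4), 3)) + 5)*(-84) = √(3 + 5)*(-84) = √8*(-84) = (2*√2)*(-84) = -168*√2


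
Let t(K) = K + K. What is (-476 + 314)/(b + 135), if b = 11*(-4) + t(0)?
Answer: -162/91 ≈ -1.7802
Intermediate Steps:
t(K) = 2*K
b = -44 (b = 11*(-4) + 2*0 = -44 + 0 = -44)
(-476 + 314)/(b + 135) = (-476 + 314)/(-44 + 135) = -162/91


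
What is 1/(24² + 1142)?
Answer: 1/1718 ≈ 0.00058207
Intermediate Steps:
1/(24² + 1142) = 1/(576 + 1142) = 1/1718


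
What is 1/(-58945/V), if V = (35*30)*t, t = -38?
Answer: 7980/11789 ≈ 0.67690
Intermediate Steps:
V = -39900 (V = (35*30)*(-38) = 1050*(-38) = -39900)
1/(-58945/V) = 1/(-58945/(-39900)) = 1/(-58945*(-1/39900)) = 1/(11789/7980) = 7980/11789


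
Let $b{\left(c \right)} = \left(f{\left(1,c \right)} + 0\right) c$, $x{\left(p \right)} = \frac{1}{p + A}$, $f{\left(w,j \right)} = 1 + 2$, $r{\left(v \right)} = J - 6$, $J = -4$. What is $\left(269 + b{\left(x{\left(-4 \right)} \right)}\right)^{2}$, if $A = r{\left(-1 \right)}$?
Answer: $\frac{14160169}{196} \approx 72246.0$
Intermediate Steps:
$r{\left(v \right)} = -10$ ($r{\left(v \right)} = -4 - 6 = -10$)
$A = -10$
$f{\left(w,j \right)} = 3$
$x{\left(p \right)} = \frac{1}{-10 + p}$ ($x{\left(p \right)} = \frac{1}{p - 10} = \frac{1}{-10 + p}$)
$b{\left(c \right)} = 3 c$ ($b{\left(c \right)} = \left(3 + 0\right) c = 3 c$)
$\left(269 + b{\left(x{\left(-4 \right)} \right)}\right)^{2} = \left(269 + \frac{3}{-10 - 4}\right)^{2} = \left(269 + \frac{3}{-14}\right)^{2} = \left(269 + 3 \left(- \frac{1}{14}\right)\right)^{2} = \left(269 - \frac{3}{14}\right)^{2} = \left(\frac{3763}{14}\right)^{2} = \frac{14160169}{196}$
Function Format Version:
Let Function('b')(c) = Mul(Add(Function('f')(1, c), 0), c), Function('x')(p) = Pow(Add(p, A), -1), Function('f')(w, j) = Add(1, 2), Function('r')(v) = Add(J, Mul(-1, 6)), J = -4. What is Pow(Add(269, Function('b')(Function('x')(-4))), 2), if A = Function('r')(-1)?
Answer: Rational(14160169, 196) ≈ 72246.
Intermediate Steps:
Function('r')(v) = -10 (Function('r')(v) = Add(-4, Mul(-1, 6)) = Add(-4, -6) = -10)
A = -10
Function('f')(w, j) = 3
Function('x')(p) = Pow(Add(-10, p), -1) (Function('x')(p) = Pow(Add(p, -10), -1) = Pow(Add(-10, p), -1))
Function('b')(c) = Mul(3, c) (Function('b')(c) = Mul(Add(3, 0), c) = Mul(3, c))
Pow(Add(269, Function('b')(Function('x')(-4))), 2) = Pow(Add(269, Mul(3, Pow(Add(-10, -4), -1))), 2) = Pow(Add(269, Mul(3, Pow(-14, -1))), 2) = Pow(Add(269, Mul(3, Rational(-1, 14))), 2) = Pow(Add(269, Rational(-3, 14)), 2) = Pow(Rational(3763, 14), 2) = Rational(14160169, 196)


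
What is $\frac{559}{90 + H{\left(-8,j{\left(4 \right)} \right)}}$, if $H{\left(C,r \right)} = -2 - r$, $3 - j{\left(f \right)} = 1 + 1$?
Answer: $\frac{559}{87} \approx 6.4253$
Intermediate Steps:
$j{\left(f \right)} = 1$ ($j{\left(f \right)} = 3 - \left(1 + 1\right) = 3 - 2 = 1$)
$\frac{559}{90 + H{\left(-8,j{\left(4 \right)} \right)}} = \frac{559}{90 - 3} = \frac{559}{87}$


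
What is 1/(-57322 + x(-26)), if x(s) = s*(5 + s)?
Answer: -1/56776 ≈ -1.7613e-5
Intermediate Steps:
1/(-57322 + x(-26)) = 1/(-57322 - 26*(5 - 26)) = 1/(-57322 - 26*(-21)) = 1/(-57322 + 546) = 1/(-56776) = -1/56776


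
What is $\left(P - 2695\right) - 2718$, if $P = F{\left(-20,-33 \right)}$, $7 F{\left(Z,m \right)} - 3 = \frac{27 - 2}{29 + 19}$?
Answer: $- \frac{1818599}{336} \approx -5412.5$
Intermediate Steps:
$F{\left(Z,m \right)} = \frac{169}{336}$ ($F{\left(Z,m \right)} = \frac{3}{7} + \frac{\left(27 - 2\right) \frac{1}{29 + 19}}{7} = \frac{3}{7} + \frac{25 \cdot \frac{1}{48}}{7} = \frac{3}{7} + \frac{1}{7} \cdot \frac{25}{48} = \frac{3}{7} + \frac{25}{336} = \frac{169}{336}$)
$P = \frac{169}{336} \approx 0.50298$
$\left(P - 2695\right) - 2718 = \left(\frac{169}{336} - 2695\right) - 2718 = - \frac{905351}{336} - 2718 = - \frac{1818599}{336}$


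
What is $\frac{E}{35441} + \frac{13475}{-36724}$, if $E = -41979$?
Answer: $- \frac{288457753}{185933612} \approx -1.5514$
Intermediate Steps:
$\frac{E}{35441} + \frac{13475}{-36724} = - \frac{41979}{35441} + \frac{13475}{-36724} = \left(-41979\right) \frac{1}{35441} + 13475 \left(- \frac{1}{36724}\right) = - \frac{5997}{5063} - \frac{13475}{36724} = - \frac{288457753}{185933612}$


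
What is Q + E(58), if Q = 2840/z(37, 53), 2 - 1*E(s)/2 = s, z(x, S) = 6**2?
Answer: -298/9 ≈ -33.111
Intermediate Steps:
z(x, S) = 36
E(s) = 4 - 2*s
Q = 710/9 (Q = 2840/36 = 2840*(1/36) = 710/9 ≈ 78.889)
Q + E(58) = 710/9 + (4 - 2*58) = 710/9 + (4 - 116) = 710/9 - 112 = -298/9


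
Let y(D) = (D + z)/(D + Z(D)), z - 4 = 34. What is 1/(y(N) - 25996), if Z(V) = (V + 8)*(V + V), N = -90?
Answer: -7335/190680686 ≈ -3.8467e-5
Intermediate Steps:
z = 38 (z = 4 + 34 = 38)
Z(V) = 2*V*(8 + V) (Z(V) = (8 + V)*(2*V) = 2*V*(8 + V))
y(D) = (38 + D)/(D + 2*D*(8 + D)) (y(D) = (D + 38)/(D + 2*D*(8 + D)) = (38 + D)/(D + 2*D*(8 + D)))
1/(y(N) - 25996) = 1/((38 - 90)/((-90)*(17 + 2*(-90))) - 25996) = 1/(-1/90*(-52)/(17 - 180) - 25996) = 1/(-1/90*(-52)/(-163) - 25996) = 1/(-1/90*(-1/163)*(-52) - 25996) = 1/(-26/7335 - 25996) = 1/(-190680686/7335) = -7335/190680686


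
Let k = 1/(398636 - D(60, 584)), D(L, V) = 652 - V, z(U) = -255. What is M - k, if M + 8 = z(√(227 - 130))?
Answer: -104823385/398568 ≈ -263.00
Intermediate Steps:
M = -263 (M = -8 - 255 = -263)
k = 1/398568 (k = 1/(398636 - (652 - 1*584)) = 1/(398636 - (652 - 584)) = 1/(398636 - 1*68) = 1/(398636 - 68) = 1/398568 ≈ 2.5090e-6)
M - k = -263 - 1*1/398568 = -263 - 1/398568 = -104823385/398568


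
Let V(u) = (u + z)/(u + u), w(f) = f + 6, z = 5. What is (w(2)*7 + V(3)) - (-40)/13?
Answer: 2356/39 ≈ 60.410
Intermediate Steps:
w(f) = 6 + f
V(u) = (5 + u)/(2*u) (V(u) = (u + 5)/(u + u) = (5 + u)/((2*u)) = (5 + u)*(1/(2*u)) = (5 + u)/(2*u))
(w(2)*7 + V(3)) - (-40)/13 = ((6 + 2)*7 + (½)*(5 + 3)/3) - (-40)/13 = (8*7 + (½)*(⅓)*8) - (-40)/13 = (56 + 4/3) - 10*(-4/13) = 172/3 + 40/13 = 2356/39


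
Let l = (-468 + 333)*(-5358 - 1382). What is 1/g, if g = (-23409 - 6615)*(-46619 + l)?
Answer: -1/25919148744 ≈ -3.8582e-11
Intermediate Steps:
l = 909900 (l = -135*(-6740) = 909900)
g = -25919148744 (g = (-23409 - 6615)*(-46619 + 909900) = -30024*863281 = -25919148744)
1/g = 1/(-25919148744) = -1/25919148744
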